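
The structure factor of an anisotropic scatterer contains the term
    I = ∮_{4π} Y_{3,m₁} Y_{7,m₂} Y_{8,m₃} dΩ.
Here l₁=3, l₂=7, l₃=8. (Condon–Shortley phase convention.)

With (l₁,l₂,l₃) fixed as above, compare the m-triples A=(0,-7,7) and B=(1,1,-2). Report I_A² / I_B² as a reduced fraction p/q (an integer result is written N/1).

8281/2738

Same 3,7,8: normalisation and zero-m 3j drop out of the ratio.
A: Δ: 2! 4! 12! / 19! → 1/5290740; sum: t=0:+1/5748019200 = 1/5748019200; 3j²(3 7 8; 0 -7 7) = Δ·Π!·Σ² = 91/3876  (sign -1)
B: Δ: 2! 4! 12! / 19! → 1/5290740; sum: t=0:+1/7741440 t=1:−1/3628800 t=2:+1/24883200 = -37/348364800; 3j²(3 7 8; 1 1 -2) = Δ·Π!·Σ² = 1369/176358  (sign -1)
I_A²/I_B² = (91/3876)/(1369/176358) = 8281/2738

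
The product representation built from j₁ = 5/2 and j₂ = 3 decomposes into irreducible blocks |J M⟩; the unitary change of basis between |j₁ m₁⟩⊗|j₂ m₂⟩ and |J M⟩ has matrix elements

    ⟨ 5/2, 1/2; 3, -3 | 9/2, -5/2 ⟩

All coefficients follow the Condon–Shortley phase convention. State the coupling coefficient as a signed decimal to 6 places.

√[10·1!4!5!/11! · 3!2!0!6!2!7!] = √(691200/11)
  +(−1)^0/∏(0,1,2,0,2,5)! = 1/480  (running 1/480)
⟨..|..⟩ = √(691200/11)·(1/480) = +0.522233

+√(3/11) ≈ +0.522233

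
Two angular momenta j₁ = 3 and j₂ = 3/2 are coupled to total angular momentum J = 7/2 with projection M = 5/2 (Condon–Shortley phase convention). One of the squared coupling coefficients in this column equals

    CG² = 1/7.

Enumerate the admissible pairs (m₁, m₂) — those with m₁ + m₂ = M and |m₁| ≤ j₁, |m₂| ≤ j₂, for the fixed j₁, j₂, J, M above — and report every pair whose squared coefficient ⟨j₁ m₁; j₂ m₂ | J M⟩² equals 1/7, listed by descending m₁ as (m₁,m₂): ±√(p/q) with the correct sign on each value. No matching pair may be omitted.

(2,1/2): +√(1/7)

Admissible pairs with m₁+m₂ = M = 5/2: (1,3/2), (2,1/2), (3,-1/2)
  (m₁,m₂)=(3,-1/2): CG² = 8/21, CG = +√(8/21)
  (m₁,m₂)=(2,1/2): CG² = 1/7, CG = +√(1/7)   ← matches the target
  (m₁,m₂)=(1,3/2): CG² = 10/21, CG = −√(10/21)
Pairs with CG² = 1/7: (2,1/2): +√(1/7)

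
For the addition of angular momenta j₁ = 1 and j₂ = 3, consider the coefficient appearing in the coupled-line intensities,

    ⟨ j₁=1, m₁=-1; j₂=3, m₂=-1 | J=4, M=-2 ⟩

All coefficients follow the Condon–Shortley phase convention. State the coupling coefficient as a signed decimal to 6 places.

√[9·0!2!6!/9! · 0!2!2!4!2!6!] = √(34560/7)
  +(−1)^0/∏(0,0,2,2,0,4)! = 1/96  (running 1/96)
⟨..|..⟩ = √(34560/7)·(1/96) = +0.731925

+√(15/28) = +0.731925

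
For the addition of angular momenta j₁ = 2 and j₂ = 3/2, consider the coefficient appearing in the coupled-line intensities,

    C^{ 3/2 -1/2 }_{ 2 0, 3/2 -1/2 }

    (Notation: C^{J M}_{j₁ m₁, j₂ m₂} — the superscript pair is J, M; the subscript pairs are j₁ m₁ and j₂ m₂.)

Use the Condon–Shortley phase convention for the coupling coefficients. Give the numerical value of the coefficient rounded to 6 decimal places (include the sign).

−√(1/5) = -0.447214

√[4·2!2!1!/6! · 2!2!1!2!1!2!] = √(16/45)
  +(−1)^0/∏(0,2,2,1,0,0)! = 1/4  (running 1/4)
  +(−1)^1/∏(1,1,1,0,1,1)! = -1  (running -3/4)
⟨..|..⟩ = √(16/45)·(-3/4) = -0.447214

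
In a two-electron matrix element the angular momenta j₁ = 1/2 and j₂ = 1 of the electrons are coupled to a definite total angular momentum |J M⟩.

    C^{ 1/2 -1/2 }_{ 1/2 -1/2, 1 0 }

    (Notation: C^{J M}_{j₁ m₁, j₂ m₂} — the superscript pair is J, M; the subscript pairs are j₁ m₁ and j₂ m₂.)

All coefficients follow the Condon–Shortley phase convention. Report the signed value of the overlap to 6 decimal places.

−√(1/3) = -0.577350

j₁+j₂−J=1  J+j₁−j₂=0  J−j₁+j₂=1  j₁+j₂+J+1=3
(j₁±m₁, j₂±m₂, J±M) = (0,1,1,1,0,1)
P² = 1/3
sum k=1..1:
  [1] −1/1 = -1
S = -1
C² = P²·S² = 1/3 ; C = -0.577350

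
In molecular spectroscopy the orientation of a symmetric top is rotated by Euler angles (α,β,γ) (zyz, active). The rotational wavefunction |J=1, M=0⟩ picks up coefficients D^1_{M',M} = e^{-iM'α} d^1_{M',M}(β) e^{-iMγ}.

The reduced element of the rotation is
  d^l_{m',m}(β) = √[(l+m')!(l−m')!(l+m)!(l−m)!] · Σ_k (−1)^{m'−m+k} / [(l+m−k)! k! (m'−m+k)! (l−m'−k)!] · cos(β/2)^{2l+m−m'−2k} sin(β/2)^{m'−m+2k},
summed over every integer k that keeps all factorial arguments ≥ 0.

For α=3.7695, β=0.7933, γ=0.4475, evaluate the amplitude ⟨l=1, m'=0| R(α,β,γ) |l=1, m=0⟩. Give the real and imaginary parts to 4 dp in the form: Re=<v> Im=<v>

Re=0.7015 Im=0.0000

D^1_{0,0}(3.7695,0.7933,0.4475) = e^{-i·0·3.7695}·d^1_{0,0}(0.7933)·e^{-i·0·0.4475}. Compute d first:
Half-angle: c=0.922360, s=0.386331. N=√(1·1·1·1)=1.000000
The bounds max(0,m−m')=0 and min(l+m,l−m')=1 give 2 terms
  k=0: (−1)^0·1.0000/(1)·0.9224^2·0.3863^0 = +0.850749
  k=1: (−1)^1·1.0000/(1)·0.9224^0·0.3863^2 = -0.149251
d^1_{0,0}(0.7933) = +0.850749 -0.149251 = +0.701497
Phases: e^{-i·(0)·3.7695}=+1.000000+0.000000i, e^{-i·(0)·0.4475}=+1.000000+0.000000i ⇒ D=+0.701497+0.000000i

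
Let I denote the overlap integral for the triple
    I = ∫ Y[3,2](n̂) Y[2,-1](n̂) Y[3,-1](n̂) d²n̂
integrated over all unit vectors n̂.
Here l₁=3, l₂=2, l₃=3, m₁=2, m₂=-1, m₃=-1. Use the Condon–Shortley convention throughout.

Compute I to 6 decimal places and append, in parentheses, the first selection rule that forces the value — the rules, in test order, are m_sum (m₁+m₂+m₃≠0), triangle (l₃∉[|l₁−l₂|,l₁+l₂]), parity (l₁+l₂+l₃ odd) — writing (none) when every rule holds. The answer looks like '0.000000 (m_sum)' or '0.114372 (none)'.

0.162868 (none)

Checks pass: Σm=0; 8 even; l₃=3∈[1,5].
(2·3+1)(2·2+1)(2·3+1) = 245
Δ: 2! 4! 2! / 9! → 1/3780
sum: t=0:+1/24 t=1:−1/4 t=2:+1/24 = -1/6
3j²(3 2 3; 0 0 0) = Δ·Π!·Σ² = 4/105  (sign +1)
sum: t=0:+1/12 t=1:−1/48 = 1/16
3j²(3 2 3; 2 -1 -1) = Δ·Π!·Σ² = 1/28  (sign +1)
combine: 4πI² = 245·4/105·1/28 = 1/3
take √, sign +1: I = 0.16286750
No selection rule forces the value: the integral is nonzero (none).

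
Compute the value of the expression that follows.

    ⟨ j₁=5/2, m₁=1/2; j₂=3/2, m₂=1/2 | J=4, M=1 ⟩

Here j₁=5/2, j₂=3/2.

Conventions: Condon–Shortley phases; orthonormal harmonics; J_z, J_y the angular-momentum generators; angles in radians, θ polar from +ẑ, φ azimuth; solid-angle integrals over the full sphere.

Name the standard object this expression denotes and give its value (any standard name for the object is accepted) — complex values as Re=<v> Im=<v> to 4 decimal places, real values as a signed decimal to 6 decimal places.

Clebsch–Gordan coefficient, +√(15/28) ≈ +0.731925

This is a Clebsch–Gordan (vector-coupling) coefficient.
√[9·0!5!3!/9! · 3!2!2!1!5!3!] = √(2160/7)
  +(−1)^0/∏(0,0,2,2,3,1)! = 1/24  (running 1/24)
⟨..|..⟩ = √(2160/7)·(1/24) = +0.731925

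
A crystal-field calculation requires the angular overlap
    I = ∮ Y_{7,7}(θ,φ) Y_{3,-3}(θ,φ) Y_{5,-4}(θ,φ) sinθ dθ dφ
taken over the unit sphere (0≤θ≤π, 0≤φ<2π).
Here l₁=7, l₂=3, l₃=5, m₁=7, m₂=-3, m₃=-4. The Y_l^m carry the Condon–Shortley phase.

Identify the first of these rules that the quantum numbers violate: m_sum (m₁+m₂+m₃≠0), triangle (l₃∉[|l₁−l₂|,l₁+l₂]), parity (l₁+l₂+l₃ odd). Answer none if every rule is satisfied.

m₁+m₂+m₃ = 7 − 3 − 4 = 0  ✓
triangle: |7−3|=4 ≤ l₃=5 ≤ 7+3=10  ✓
parity: l₁+l₂+l₃ = 15 is odd  ✗

parity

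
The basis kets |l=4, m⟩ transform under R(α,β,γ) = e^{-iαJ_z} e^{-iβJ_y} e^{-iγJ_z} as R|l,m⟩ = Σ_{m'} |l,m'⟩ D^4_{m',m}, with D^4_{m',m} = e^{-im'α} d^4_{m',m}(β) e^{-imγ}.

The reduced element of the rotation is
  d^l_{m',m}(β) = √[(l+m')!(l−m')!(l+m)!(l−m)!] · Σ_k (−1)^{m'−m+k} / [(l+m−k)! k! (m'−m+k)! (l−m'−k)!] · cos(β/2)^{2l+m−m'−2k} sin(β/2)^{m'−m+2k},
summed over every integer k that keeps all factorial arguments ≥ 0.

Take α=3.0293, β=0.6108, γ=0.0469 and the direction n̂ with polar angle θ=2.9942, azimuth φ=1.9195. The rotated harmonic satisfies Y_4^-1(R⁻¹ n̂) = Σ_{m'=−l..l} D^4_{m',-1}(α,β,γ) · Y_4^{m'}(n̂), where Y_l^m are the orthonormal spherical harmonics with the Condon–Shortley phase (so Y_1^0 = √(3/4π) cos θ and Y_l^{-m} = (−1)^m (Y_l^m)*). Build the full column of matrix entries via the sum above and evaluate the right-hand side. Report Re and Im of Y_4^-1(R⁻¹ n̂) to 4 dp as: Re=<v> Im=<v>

Need the full column D^4_{m',-1} for m'=−4..4 at α=3.0293, β=0.6108, γ=0.0469.
cos(β/2)=0.953727, sin(β/2)=0.300675
d^4_{-4,-1}: single k=3 term ⇒ +0.160511;  D = +0.147698-0.062841i
d^4_{-3,-1}: k∈[2..3] ⇒ +0.540017 -0.089455 = +0.450563;  D = -0.431752+0.128830i
d^4_{-2,-1}: k∈[1..3] ⇒ +0.915590 -0.455006 +0.030149 = +0.490733;  D = +0.483007-0.086738i
d^4_{-1,-1}: k∈[0..3] ⇒ +0.684529 -1.020537 +0.202864 -0.006721 = -0.139865;  D = +0.139566-0.009140i
d^4_{0,-1}: k∈[0..3] ⇒ -0.965116 +0.575542 -0.057203 +0.000948 = -0.445831;  D = -0.445340-0.020902i
d^4_{1,-1}: k∈[0..3] ⇒ +0.680358 -0.202864 +0.010081 -0.000067 = +0.487509;  D = -0.481345-0.077280i
d^4_{2,-1}: k∈[0..2] ⇒ -0.303337 +0.045223 -0.000899 = -0.259013;  D = -0.249526-0.069458i
d^4_{3,-1}: k∈[0..1] ⇒ +0.089455 -0.005335 = +0.084120;  D = -0.078001-0.031497i
d^4_{4,-1}: single k=0 term ⇒ -0.015953;  D = -0.014030-0.007593i
Y_4^{m'}(θ=2.9942,φ=1.9195) and Σ D·Y over m':
  (+0.1477-0.0628i)·(+0.0000-0.0002i)  (-0.4318+0.1288i)·(-0.0034-0.0020i)  (+0.4830-0.0867i)·(-0.0323+0.0271i)  (+0.1396-0.0091i)·(+0.0904+0.2486i)  (-0.4453-0.0209i)·(+0.7567+0.0000i)  (-0.4813-0.0773i)·(-0.0904+0.2486i)  (-0.2495-0.0695i)·(-0.0323-0.0271i)  (-0.0780-0.0315i)·(+0.0034-0.0020i)  (-0.0140-0.0076i)·(+0.0000+0.0002i)
Y_4^-1(R⁻¹ n̂) = -0.265104-0.069297i

Re=-0.2651 Im=-0.0693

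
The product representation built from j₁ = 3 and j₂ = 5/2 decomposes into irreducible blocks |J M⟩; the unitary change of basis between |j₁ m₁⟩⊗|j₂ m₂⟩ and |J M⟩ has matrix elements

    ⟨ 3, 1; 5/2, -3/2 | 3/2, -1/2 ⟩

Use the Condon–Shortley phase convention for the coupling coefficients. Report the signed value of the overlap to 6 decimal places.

√[4·4!2!1!/8! · 4!2!1!4!1!2!] = √(384/35)
  +(−1)^0/∏(0,4,2,1,0,0)! = 1/48  (running 1/48)
  +(−1)^1/∏(1,3,1,0,1,1)! = -1/6  (running -7/48)
⟨..|..⟩ = √(384/35)·(-7/48) = -0.483046

−√(7/30) = -0.483046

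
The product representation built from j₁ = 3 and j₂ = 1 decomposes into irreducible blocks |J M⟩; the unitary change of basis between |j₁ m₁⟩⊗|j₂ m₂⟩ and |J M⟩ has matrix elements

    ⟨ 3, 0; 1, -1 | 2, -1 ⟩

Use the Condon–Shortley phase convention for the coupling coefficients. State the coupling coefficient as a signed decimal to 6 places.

j₁+j₂−J=2  J+j₁−j₂=4  J−j₁+j₂=0  j₁+j₂+J+1=7
(j₁±m₁, j₂±m₂, J±M) = (3,3,0,2,1,3)
P² = 144/7
sum k=0..0:
  [0] +1/12 = 1/12
S = 1/12
C² = P²·S² = 1/7 ; C = +0.377964

+√(1/7) ≈ +0.377964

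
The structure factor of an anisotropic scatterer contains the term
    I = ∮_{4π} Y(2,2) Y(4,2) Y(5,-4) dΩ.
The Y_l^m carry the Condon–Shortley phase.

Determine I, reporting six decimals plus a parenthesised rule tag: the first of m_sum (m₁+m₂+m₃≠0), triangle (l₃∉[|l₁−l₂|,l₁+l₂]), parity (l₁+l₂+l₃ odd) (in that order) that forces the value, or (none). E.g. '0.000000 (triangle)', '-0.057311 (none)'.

0.000000 (parity)

L=11 odd ⇒ parity kills the (l;000) factor ⇒ I = 0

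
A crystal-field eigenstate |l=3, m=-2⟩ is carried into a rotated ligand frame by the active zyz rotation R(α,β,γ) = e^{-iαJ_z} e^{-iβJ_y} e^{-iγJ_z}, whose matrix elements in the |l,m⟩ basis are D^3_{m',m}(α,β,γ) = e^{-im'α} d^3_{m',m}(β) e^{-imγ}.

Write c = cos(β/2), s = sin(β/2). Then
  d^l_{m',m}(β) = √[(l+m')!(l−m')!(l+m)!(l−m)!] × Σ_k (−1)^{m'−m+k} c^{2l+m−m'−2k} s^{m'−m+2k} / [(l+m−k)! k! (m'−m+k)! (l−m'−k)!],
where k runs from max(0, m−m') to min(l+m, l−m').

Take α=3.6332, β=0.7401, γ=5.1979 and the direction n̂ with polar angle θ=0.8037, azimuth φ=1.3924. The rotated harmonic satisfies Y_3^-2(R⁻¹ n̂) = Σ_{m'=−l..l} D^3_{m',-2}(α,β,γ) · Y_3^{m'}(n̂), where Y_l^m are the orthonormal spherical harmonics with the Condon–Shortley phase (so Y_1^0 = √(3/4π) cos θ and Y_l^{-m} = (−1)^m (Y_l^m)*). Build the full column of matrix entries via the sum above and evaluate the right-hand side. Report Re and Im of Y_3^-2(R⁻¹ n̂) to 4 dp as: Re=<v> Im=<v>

Re=-0.1991 Im=0.0529

Need the full column D^3_{m',-2} for m'=−3..3 at α=3.6332, β=0.7401, γ=5.1979.
cos(β/2)=0.932309, sin(β/2)=0.361662
d^3_{-3,-2}: single k=1 term ⇒ +0.623991;  D = -0.478960+0.399954i
d^3_{-2,-2}: k∈[0..1] ⇒ +0.656689 -0.494101 = +0.162588;  D = +0.060826-0.150782i
d^3_{-1,-2}: k∈[0..1] ⇒ -0.805569 +0.242448 = -0.563121;  D = -0.060792-0.559830i
d^3_{0,-2}: k∈[0..1] ⇒ +0.541261 -0.081450 = +0.459810;  D = -0.259543-0.379557i
d^3_{1,-2}: k∈[0..1] ⇒ -0.242448 +0.018242 = -0.224206;  D = -0.198930-0.103417i
d^3_{2,-2}: k∈[0..1] ⇒ +0.074354 -0.002238 = +0.072116;  D = -0.072110+0.000879i
d^3_{3,-2}: single k=0 term ⇒ -0.014130;  D = -0.012375+0.006821i
Y_3^{m'}(θ=0.8037,φ=1.3924) and Σ D·Y over m':
  (-0.4790+0.4000i)·(-0.0794+0.1339i)  (+0.0608-0.1508i)·(-0.3445-0.1284i)  (-0.0608-0.5598i)·(+0.0582-0.3225i)  (-0.2595-0.3796i)·(-0.1532+0.0000i)  (-0.1989-0.1034i)·(-0.0582-0.3225i)  (-0.0721+0.0009i)·(-0.3445+0.1284i)  (-0.0124+0.0068i)·(+0.0794+0.1339i)
Y_3^-2(R⁻¹ n̂) = -0.199125+0.052927i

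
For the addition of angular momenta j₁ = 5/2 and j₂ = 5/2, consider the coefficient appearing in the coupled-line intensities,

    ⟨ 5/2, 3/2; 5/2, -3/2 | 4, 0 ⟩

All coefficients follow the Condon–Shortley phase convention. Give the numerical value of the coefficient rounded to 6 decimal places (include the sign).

+√(9/28) ≈ +0.566947

j₁+j₂−J=1  J+j₁−j₂=4  J−j₁+j₂=4  j₁+j₂+J+1=10
(j₁±m₁, j₂±m₂, J±M) = (4,1,1,4,4,4)
P² = 82944/175
sum k=0..1:
  [0] +1/36 = 1/36
  [1] −1/576 = -1/576
S = 5/192
C² = P²·S² = 9/28 ; C = +0.566947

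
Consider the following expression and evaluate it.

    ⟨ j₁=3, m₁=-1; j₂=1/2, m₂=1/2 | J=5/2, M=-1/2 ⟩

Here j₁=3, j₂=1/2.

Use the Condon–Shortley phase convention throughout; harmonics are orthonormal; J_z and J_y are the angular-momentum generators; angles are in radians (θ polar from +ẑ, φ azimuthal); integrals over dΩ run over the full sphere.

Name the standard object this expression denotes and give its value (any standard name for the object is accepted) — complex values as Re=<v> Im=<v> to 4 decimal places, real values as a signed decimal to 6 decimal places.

Clebsch–Gordan coefficient, −√(4/7) ≈ -0.755929

This is a Clebsch–Gordan (vector-coupling) coefficient.
√[6·1!5!0!/7! · 2!4!1!0!2!3!] = √(576/7)
  +(−1)^1/∏(1,0,3,0,2,0)! = -1/12  (running -1/12)
⟨..|..⟩ = √(576/7)·(-1/12) = -0.755929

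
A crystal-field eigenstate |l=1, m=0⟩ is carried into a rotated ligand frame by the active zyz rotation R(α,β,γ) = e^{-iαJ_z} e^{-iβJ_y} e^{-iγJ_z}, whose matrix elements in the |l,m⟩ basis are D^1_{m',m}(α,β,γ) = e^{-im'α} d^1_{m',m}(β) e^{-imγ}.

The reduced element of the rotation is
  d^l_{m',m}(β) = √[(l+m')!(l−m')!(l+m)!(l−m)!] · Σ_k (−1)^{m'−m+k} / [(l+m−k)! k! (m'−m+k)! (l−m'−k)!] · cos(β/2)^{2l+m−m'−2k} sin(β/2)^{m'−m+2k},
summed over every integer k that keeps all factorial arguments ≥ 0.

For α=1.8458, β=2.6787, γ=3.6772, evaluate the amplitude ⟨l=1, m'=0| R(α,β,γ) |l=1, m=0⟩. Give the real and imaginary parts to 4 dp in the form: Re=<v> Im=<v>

Re=-0.8948 Im=0.0000

D^1_{0,0}(1.8458,2.6787,3.6772) = e^{-i·0·1.8458}·d^1_{0,0}(2.6787)·e^{-i·0·3.6772}. Compute d first:
Half-angle: c=0.229386, s=0.973336. N=√(1·1·1·1)=1.000000
k∈{0,1} keeps every argument non-negative
  k=0: (−1)^0·1.0000/(1)·0.2294^2·0.9733^0 = +0.052618
  k=1: (−1)^1·1.0000/(1)·0.2294^0·0.9733^2 = -0.947382
d^1_{0,0}(2.6787) = +0.052618 -0.947382 = -0.894765
Phases: e^{-i·(0)·1.8458}=+1.000000+0.000000i, e^{-i·(0)·3.6772}=+1.000000+0.000000i ⇒ D=-0.894765+0.000000i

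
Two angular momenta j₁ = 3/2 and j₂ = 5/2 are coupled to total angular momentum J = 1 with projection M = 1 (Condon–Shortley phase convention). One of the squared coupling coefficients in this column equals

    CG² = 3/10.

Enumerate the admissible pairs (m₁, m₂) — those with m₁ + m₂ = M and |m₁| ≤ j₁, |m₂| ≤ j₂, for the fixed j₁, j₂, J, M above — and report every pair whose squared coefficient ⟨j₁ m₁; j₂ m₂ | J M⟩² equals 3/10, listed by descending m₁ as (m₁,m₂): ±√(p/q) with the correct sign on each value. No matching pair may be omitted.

(-1/2,3/2): +√(3/10)

Admissible pairs with m₁+m₂ = M = 1: (-3/2,5/2), (-1/2,3/2), (1/2,1/2), (3/2,-1/2)
  (m₁,m₂)=(3/2,-1/2): CG² = 1/20, CG = +√(1/20)
  (m₁,m₂)=(1/2,1/2): CG² = 3/20, CG = −√(3/20)
  (m₁,m₂)=(-1/2,3/2): CG² = 3/10, CG = +√(3/10)   ← matches the target
  (m₁,m₂)=(-3/2,5/2): CG² = 1/2, CG = −√(1/2)
Pairs with CG² = 3/10: (-1/2,3/2): +√(3/10)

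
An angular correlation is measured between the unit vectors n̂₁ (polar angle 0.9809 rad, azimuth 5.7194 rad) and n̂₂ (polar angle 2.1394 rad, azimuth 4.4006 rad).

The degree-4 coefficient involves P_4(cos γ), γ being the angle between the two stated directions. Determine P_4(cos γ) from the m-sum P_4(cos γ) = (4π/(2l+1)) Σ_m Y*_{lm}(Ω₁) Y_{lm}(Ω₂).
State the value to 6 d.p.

Addition theorem: P_4(cos γ) = (4π/9) Σ_m Y*_{lm}(Ω₁) Y_{lm}(Ω₂), m = −4…4:
  [-4]  conj(Y_{4,-4})(Ω₁) = -0.133406-0.163514i ; Y_{4,-4}(Ω₂) = +0.070957+0.211538i ; Δ = +0.025123-0.039823i
  [-3]  conj(Y_{4,-3})(Ω₁) = -0.048054-0.396658i ; Y_{4,-3}(Ω₂) = -0.324553+0.239346i ; Δ = +0.110534+0.117235i
  [-2]  conj(Y_{4,-2})(Ω₁) = +0.115524-0.243347i ; Y_{4,-2}(Ω₂) = -0.198525-0.142804i ; Δ = -0.057685+0.031813i
  [-1]  conj(Y_{4,-1})(Ω₁) = -0.154145+0.097456i ; Y_{4,-1}(Ω₂) = -0.063903+0.198270i ; Δ = -0.009472-0.036790i
  [+0]  conj(Y_{4,0})(Ω₁) = -0.310148-0.000000i ; Y_{4,0}(Ω₂) = -0.291531+0.000000i ; Δ = +0.090418+0.000000i
  [+1]  conj(Y_{4,1})(Ω₁) = +0.154145+0.097456i ; Y_{4,1}(Ω₂) = +0.063903+0.198270i ; Δ = -0.009472+0.036790i
  [+2]  conj(Y_{4,2})(Ω₁) = +0.115524+0.243347i ; Y_{4,2}(Ω₂) = -0.198525+0.142804i ; Δ = -0.057685-0.031813i
  [+3]  conj(Y_{4,3})(Ω₁) = +0.048054-0.396658i ; Y_{4,3}(Ω₂) = +0.324553+0.239346i ; Δ = +0.110534-0.117235i
  [+4]  conj(Y_{4,4})(Ω₁) = -0.133406+0.163514i ; Y_{4,4}(Ω₂) = +0.070957-0.211538i ; Δ = +0.025123+0.039823i
Total Σ_m = +0.227418-0.000000i. Multiply by 1.396263: +0.317535-0.000000i. P_4(cos γ) = 0.317535

0.317535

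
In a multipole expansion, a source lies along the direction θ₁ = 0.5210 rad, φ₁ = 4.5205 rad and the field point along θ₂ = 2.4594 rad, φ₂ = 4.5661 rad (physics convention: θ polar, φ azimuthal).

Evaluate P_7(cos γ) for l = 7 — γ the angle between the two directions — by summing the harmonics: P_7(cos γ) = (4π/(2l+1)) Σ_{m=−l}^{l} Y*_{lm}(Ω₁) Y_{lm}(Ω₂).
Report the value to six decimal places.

Addition theorem: P_7(cos γ) = (4π/15) Σ_m Y*_{lm}(Ω₁) Y_{lm}(Ω₂), m = −7…7:
  m=-7: (+0.003687+0.000854i) × (+0.016918-0.010297i) = +0.000071-0.000024i  (running Σ = +0.000071-0.000024i)
  m=-6: (-0.010050+0.022538i) × (+0.058286+0.070182i) = -0.002168+0.000608i  (running Σ = -0.002096+0.000585i)
  m=-5: (-0.080594-0.056491i) × (-0.166838+0.185887i) = +0.023947-0.005557i  (running Σ = +0.021851-0.004972i)
  m=-4: (+0.190592-0.183910i) × (-0.362597-0.240243i) = -0.113291+0.020897i  (running Σ = -0.091441+0.015925i)
  m=-3: (+0.254545+0.392216i) × (+0.178411-0.380086i) = +0.194490-0.026773i  (running Σ = +0.103049-0.010849i)
  m=-2: (-0.410663+0.165826i) × (+0.029274+0.008818i) = -0.013484+0.001233i  (running Σ = +0.089565-0.009615i)
  m=-1: (+0.005694+0.029309i) × (+0.055908-0.379442i) = +0.011439-0.000522i  (running Σ = +0.101004-0.010137i)
  m=0: (-0.448803-0.000000i) × (+0.156214+0.000000i) = -0.070109-0.000000i  (running Σ = +0.030895-0.010137i)
  m=1: (-0.005694+0.029309i) × (-0.055908-0.379442i) = +0.011439+0.000522i  (running Σ = +0.042334-0.009615i)
  m=2: (-0.410663-0.165826i) × (+0.029274-0.008818i) = -0.013484-0.001233i  (running Σ = +0.028850-0.010849i)
  m=3: (-0.254545+0.392216i) × (-0.178411-0.380086i) = +0.194490+0.026773i  (running Σ = +0.223340+0.015925i)
  m=4: (+0.190592+0.183910i) × (-0.362597+0.240243i) = -0.113291-0.020897i  (running Σ = +0.110048-0.004972i)
  m=5: (+0.080594-0.056491i) × (+0.166838+0.185887i) = +0.023947+0.005557i  (running Σ = +0.133995+0.000585i)
  m=6: (-0.010050-0.022538i) × (+0.058286-0.070182i) = -0.002168-0.000608i  (running Σ = +0.131828-0.000024i)
  m=7: (-0.003687+0.000854i) × (-0.016918-0.010297i) = +0.000071+0.000024i  (running Σ = +0.131899-0.000000i)
Accumulated sum +0.131899-0.000000i; after 4π/(2l+1) scaling, +0.110499-0.000000i ⇒ P_7 = 0.110499

0.110499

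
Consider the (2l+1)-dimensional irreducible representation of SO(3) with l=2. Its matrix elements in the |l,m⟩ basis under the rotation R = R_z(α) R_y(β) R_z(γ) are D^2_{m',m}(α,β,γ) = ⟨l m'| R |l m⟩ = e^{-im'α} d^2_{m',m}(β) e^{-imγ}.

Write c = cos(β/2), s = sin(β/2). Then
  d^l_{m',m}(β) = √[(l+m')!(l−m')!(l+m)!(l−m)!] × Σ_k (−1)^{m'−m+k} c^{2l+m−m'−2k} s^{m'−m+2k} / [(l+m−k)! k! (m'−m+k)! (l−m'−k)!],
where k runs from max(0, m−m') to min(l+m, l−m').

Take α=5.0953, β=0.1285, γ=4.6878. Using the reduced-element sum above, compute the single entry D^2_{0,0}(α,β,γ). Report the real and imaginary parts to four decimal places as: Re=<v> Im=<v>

First d^2_{0,0}(β=0.1285), then the phase factors e^{-i(0)α} and e^{-i(0)γ}:
With c≡cos(β/2)=0.997937 and s≡sin(β/2)=0.064206, N=[2·2·2·2]^{1/2}=4.000000
The bounds max(0,m−m')=0 and min(l+m,l−m')=2 give 3 terms
  k=0: (−1)^0·4.0000/(4)·0.9979^4·0.0642^0 = +0.991772
  k=1: (−1)^1·4.0000/(1)·0.9979^2·0.0642^2 = -0.016422
  k=2: (−1)^2·4.0000/(4)·0.9979^0·0.0642^4 = +0.000017
d^2_{0,0}(0.1285) = +0.991772 -0.016422 +0.000017 = +0.975368
Phases: e^{-i·(0)·5.0953}=+1.000000+0.000000i, e^{-i·(0)·4.6878}=+1.000000+0.000000i ⇒ D=+0.975368+0.000000i

Re=0.9754 Im=0.0000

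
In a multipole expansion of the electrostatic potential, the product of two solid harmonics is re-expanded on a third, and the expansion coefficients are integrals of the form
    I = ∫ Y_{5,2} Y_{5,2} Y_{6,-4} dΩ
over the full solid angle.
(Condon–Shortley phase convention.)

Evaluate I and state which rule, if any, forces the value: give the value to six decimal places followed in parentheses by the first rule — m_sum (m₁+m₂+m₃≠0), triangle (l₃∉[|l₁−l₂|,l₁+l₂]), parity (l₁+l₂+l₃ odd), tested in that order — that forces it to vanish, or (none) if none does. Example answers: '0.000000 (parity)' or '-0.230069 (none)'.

0.137762 (none)

Checks pass: Σm=0; 16 even; l₃=6∈[0,10].
(2·5+1)(2·5+1)(2·6+1) = 1573
Δ: 4! 6! 6! / 17! → 1/28588560
sum: t=0:+1/345600 t=1:−1/13824 t=2:+1/5184 t=3:−1/13824 t=4:+1/345600 = 7/129600
3j²(5 5 6; 0 0 0) = Δ·Π!·Σ² = 80/7293  (sign +1)
sum: t=1:−1/207360 t=2:+1/57600 t=3:−1/207360 = 1/129600
3j²(5 5 6; 2 2 -4) = Δ·Π!·Σ² = 168/12155  (sign +1)
combine: 4πI² = 1573·80/7293·168/12155 = 896/3757
take √, sign +1: I = 0.13776169
No selection rule forces the value: the integral is nonzero (none).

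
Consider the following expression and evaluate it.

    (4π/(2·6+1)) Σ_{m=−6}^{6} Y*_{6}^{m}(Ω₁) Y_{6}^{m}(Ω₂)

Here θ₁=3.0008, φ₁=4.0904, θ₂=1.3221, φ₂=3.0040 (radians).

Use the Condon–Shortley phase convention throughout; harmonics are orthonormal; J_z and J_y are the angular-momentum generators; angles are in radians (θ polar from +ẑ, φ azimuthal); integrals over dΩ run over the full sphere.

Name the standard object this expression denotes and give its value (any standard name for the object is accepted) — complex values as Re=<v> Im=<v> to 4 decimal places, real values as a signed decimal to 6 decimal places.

Legendre polynomial (addition theorem), -0.119344

This sum is the spherical-harmonic addition theorem: it equals the Legendre polynomial P_l(cos γ) of the angle γ between the two directions.
Term-by-term m-sum for l=6 (normalisation 4π/13 = 0.966644):
  m=-6: Y*=+0.000003-0.000002i  Y=+0.271594+0.294332i  product +0.000001+0.000000i
  m=-5: Y*=+0.000003-0.000090i  Y=-0.272183-0.223712i  product -0.000021+0.000024i
  m=-4: Y*=-0.001075-0.000823i  Y=-0.089516-0.054929i  product +0.000051+0.000133i
  m=-3: Y*=-0.013272+0.004035i  Y=+0.312055+0.136661i  product -0.004693-0.000554i
  m=-2: Y*=-0.031024+0.091522i  Y=+0.009009+0.002544i  product -0.000512+0.000746i
  m=-1: Y*=+0.243591+0.339776i  Y=-0.321620-0.044534i  product -0.063212-0.120127i
  m=+0: Y*=+0.816010-0.000000i  Y=+0.016311+0.000000i  product +0.013310+0.000000i
  m=+1: Y*=-0.243591+0.339776i  Y=+0.321620-0.044534i  product -0.063212+0.120127i
  m=+2: Y*=-0.031024-0.091522i  Y=+0.009009-0.002544i  product -0.000512-0.000746i
  m=+3: Y*=+0.013272+0.004035i  Y=-0.312055+0.136661i  product -0.004693+0.000554i
  m=+4: Y*=-0.001075+0.000823i  Y=-0.089516+0.054929i  product +0.000051-0.000133i
  m=+5: Y*=-0.000003-0.000090i  Y=+0.272183-0.223712i  product -0.000021-0.000024i
  m=+6: Y*=+0.000003+0.000002i  Y=+0.271594-0.294332i  product +0.000001-0.000000i
Accumulated sum -0.123462+0.000000i; after 4π/(2l+1) scaling, -0.119344+0.000000i ⇒ P_6 = -0.119344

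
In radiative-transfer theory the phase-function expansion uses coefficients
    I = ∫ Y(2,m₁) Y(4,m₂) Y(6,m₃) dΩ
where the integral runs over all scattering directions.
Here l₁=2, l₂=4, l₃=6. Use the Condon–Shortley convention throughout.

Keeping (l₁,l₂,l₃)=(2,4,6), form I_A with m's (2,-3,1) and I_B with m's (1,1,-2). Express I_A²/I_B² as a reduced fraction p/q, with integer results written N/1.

5/224

Same 2,4,6: normalisation and zero-m 3j drop out of the ratio.
A: Δ: 0! 4! 8! / 13! → 1/6435; sum: t=0:+1/120960 = 1/120960; 3j²(2 4 6; 2 -3 1) = Δ·Π!·Σ² = 1/1287  (sign -1)
B: Δ: 0! 4! 8! / 13! → 1/6435; sum: t=0:+1/4320 = 1/4320; 3j²(2 4 6; 1 1 -2) = Δ·Π!·Σ² = 224/6435  (sign +1)
I_A²/I_B² = (1/1287)/(224/6435) = 5/224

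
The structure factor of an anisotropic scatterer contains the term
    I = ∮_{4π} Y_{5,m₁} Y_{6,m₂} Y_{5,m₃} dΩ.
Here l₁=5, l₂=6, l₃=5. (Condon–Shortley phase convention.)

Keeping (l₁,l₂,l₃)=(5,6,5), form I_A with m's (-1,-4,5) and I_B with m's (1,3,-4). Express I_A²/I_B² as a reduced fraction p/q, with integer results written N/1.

Shared (l₁,l₂,l₃)=(5,6,5): N and (l;000)² cancel in I_A²/I_B².
A: Δ = 6!·4!·6!/17! = 1/28588560; Racah Σ t=2..2: t=2:+1/829440 = 1/829440; ⇒ 3j(5 6 5; -1 -4 5)² = 225/9724, sgn +1
B: Δ = 6!·4!·6!/17! = 1/28588560; Racah Σ t=3..4: t=3:−1/155520 t=4:+1/138240 = 1/1244160; ⇒ 3j(5 6 5; 1 3 -4)² = 3/9724, sgn -1
I_A²/I_B² = (225/9724)/(3/9724) = 75/1

75/1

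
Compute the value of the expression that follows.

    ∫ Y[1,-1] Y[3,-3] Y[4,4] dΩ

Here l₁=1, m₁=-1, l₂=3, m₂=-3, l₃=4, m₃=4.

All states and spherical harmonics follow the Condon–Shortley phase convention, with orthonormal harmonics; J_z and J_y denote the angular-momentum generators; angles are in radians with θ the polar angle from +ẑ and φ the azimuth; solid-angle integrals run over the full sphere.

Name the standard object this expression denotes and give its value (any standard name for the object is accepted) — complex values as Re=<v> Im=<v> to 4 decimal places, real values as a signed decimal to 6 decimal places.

Gaunt coefficient, +0.325735

This is a Gaunt coefficient — the integral of a triple product of spherical harmonics over the sphere.
Checks pass: Σm=0; 8 even; l₃=4∈[2,4].
(2·1+1)(2·3+1)(2·4+1) = 189
Δ: 0! 2! 6! / 9! → 1/252
sum: t=0:+1/36 = 1/36
3j²(1 3 4; 0 0 0) = Δ·Π!·Σ² = 4/63  (sign +1)
sum: t=0:+1/1440 = 1/1440
3j²(1 3 4; -1 -3 4) = Δ·Π!·Σ² = 1/9  (sign +1)
combine: 4πI² = 189·4/63·1/9 = 4/3
take √, sign +1: I = 0.32573501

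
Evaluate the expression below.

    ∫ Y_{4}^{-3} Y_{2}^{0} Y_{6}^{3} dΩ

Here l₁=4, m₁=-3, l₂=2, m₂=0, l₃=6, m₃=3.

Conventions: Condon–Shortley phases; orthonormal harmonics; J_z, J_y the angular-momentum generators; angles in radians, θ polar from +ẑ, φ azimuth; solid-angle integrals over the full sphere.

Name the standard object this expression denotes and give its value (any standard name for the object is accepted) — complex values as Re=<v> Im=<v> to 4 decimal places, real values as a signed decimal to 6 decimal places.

Gaunt coefficient, -0.165283

This is a Gaunt coefficient — the integral of a triple product of spherical harmonics over the sphere.
Rules hold: Σm=0, L=12 even, 2≤6≤6.
N = 9·5·13 = 585
Δ = 0!·8!·4!/13! = 1/6435
Racah Σ t=0..0: t=0:+1/2304 = 1/2304
⇒ 3j(4 2 6; 0 0 0)² = 5/143, sgn +1
Racah Σ t=0..0: t=0:+1/20160 = 1/20160
⇒ 3j(4 2 6; -3 0 3)² = 12/715, sgn -1
4πI² = N·(3j₀)²·(3jₘ)² = 540/1573
I = -1·√(0.343293/4π) = -0.16528277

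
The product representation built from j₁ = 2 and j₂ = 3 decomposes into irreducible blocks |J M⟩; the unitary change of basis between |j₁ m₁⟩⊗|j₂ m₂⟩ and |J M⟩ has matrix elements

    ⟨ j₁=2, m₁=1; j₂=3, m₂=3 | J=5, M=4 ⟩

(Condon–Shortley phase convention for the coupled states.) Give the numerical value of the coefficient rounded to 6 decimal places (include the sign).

√[11·0!4!6!/11! · 3!1!6!0!9!1!] = √(7464960)
  +(−1)^0/∏(0,0,1,6,3,0)! = 1/4320  (running 1/4320)
⟨..|..⟩ = √(7464960)·(1/4320) = +0.632456

+0.632456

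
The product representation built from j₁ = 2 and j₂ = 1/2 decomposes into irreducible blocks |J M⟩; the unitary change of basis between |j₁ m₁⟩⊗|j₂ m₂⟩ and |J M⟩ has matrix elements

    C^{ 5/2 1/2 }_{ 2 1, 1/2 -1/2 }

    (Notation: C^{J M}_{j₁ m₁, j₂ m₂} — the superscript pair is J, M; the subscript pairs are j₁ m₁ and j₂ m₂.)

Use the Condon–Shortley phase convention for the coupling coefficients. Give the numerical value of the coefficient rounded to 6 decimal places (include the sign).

+√(2/5) = +0.632456

j₁+j₂−J=0  J+j₁−j₂=4  J−j₁+j₂=1  j₁+j₂+J+1=6
(j₁±m₁, j₂±m₂, J±M) = (3,1,0,1,3,2)
P² = 72/5
sum k=0..0:
  [0] +1/6 = 1/6
S = 1/6
C² = P²·S² = 2/5 ; C = +0.632456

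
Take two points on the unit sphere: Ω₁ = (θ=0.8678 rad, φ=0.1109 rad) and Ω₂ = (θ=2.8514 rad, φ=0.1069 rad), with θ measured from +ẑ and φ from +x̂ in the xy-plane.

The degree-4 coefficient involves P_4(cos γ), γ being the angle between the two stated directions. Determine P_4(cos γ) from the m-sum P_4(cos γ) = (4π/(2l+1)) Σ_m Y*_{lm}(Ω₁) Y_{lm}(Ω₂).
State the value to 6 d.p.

Term-by-term m-sum for l=4 (normalisation 4π/9 = 1.396263):
  m=-4: Y*=0.13540 + 0.06434j  Y=0.00270 - 0.00123j  product 0.00044 + 0.00001j
  m=-3: Y*=0.33962 + 0.11735j  Y=-0.02666 + 0.00886j  product -0.01010 - 0.00012j
  m=-2: Y*=0.36577 + 0.08249j  Y=0.14525 - 0.03154j  product 0.05573 + 0.00045j
  m=-1: Y*=-0.01721 - 0.00192j  Y=-0.44196 + 0.04743j  product 0.00770 + 0.00003j
  m=+0: Y*=-0.36228 + 0.00000j  Y=0.52466 + 0.00000j  product -0.19007 + 0.00000j
  m=+1: Y*=0.01721 - 0.00192j  Y=0.44196 + 0.04743j  product 0.00770 - 0.00003j
  m=+2: Y*=0.36577 - 0.08249j  Y=0.14525 + 0.03154j  product 0.05573 - 0.00045j
  m=+3: Y*=-0.33962 + 0.11735j  Y=0.02666 + 0.00886j  product -0.01010 + 0.00012j
  m=+4: Y*=0.13540 - 0.06434j  Y=0.00270 + 0.00123j  product 0.00044 - 0.00001j
Accumulated sum -0.08252 + 0.00000j; after 4π/(2l+1) scaling, -0.11522 + 0.00000j ⇒ P_4 = -0.115219

-0.115219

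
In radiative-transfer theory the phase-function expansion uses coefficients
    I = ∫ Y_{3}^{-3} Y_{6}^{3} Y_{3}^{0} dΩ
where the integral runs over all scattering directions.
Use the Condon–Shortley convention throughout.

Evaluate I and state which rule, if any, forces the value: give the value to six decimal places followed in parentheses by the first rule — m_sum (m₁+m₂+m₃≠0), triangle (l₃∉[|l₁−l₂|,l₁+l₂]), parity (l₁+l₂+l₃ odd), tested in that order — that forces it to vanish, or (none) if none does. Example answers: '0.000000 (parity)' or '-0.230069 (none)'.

m-sum 0 ✓  L=12 even ✓  3≤3≤9 ✓
Π(2lᵢ+1) = 7×13×7 = 637
triangle coeff Δ(3,6,3) = 1/12012
Σ_t [3,3]: t=3:−1/1296 = -1/1296
(3j)²=100/3003 [(3 6 3; 0 0 0)], sign=+1
Σ_t [6,6]: t=6:+1/25920 = 1/25920
(3j)²=1/143 [(3 6 3; -3 3 0)], sign=-1
⇒ 4πI² = 700/4719
I = (-1)√(700/4719/(4π)) = -0.10864734
No selection rule forces the value: the integral is nonzero (none).

-0.108647 (none)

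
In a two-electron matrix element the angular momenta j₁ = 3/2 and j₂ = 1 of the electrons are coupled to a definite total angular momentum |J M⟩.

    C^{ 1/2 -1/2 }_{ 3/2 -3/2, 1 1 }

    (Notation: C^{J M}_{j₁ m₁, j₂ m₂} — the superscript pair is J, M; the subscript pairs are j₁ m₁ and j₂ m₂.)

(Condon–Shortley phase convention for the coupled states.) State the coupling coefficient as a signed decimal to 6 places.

+√(1/2) = +0.707107

triangle: 2!*1!*0!/4! = 2/24
(j±m)!: 0!*3!*2!*0!*0!*1! = 12
prefactor² = (2J+1)*Δ*N² = 2
  k=2: +1/(2!*0!*1!*0!*0!*0!) = 1/2
Σ = 1/2  ⇒  CG² = 2*(1/2)² = 1/2
CG = +√(1/2) = +0.707107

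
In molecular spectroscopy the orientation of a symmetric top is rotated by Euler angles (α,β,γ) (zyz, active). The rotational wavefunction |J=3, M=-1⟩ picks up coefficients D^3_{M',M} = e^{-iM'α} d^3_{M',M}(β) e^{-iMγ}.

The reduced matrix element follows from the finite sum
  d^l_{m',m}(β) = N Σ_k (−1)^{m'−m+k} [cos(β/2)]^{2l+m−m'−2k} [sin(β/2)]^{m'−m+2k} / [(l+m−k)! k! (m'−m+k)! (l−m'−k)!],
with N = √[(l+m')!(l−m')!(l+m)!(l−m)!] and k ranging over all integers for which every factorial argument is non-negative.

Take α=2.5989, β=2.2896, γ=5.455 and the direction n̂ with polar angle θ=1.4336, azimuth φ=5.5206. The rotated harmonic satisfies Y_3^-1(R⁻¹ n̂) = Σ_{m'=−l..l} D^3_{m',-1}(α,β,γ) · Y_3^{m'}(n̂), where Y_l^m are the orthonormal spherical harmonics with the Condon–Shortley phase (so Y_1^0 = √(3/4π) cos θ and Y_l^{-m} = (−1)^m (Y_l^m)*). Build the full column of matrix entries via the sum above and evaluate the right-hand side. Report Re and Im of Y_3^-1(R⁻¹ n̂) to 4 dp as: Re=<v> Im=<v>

Re=0.1527 Im=-0.4083

Need the full column D^3_{m',-1} for m'=−3..3 at α=2.5989, β=2.2896, γ=5.4550.
cos(β/2)=0.413228, sin(β/2)=0.910627
d^3_{-3,-1}: single k=2 term ⇒ +0.093646;  D = +0.072501+0.059271i
d^3_{-2,-1}: k∈[1..2] ⇒ +0.034697 -0.336994 = -0.302297;  D = +0.101602+0.284711i
d^3_{-1,-1}: k∈[0..2] ⇒ +0.004979 -0.193433 +0.704522 = +0.516067;  D = -0.102485+0.505788i
d^3_{0,-1}: k∈[0..2] ⇒ -0.038009 +0.553738 -0.896364 = -0.380635;  D = -0.257390+0.280416i
d^3_{1,-1}: k∈[0..2] ⇒ +0.145075 -0.939362 +0.570223 = -0.224064;  D = +0.214995-0.063103i
d^3_{2,-1}: k∈[0..1] ⇒ -0.336994 +0.818265 = +0.481270;  D = +0.465440+0.122423i
d^3_{3,-1}: single k=0 term ⇒ +0.454767;  D = -0.316874-0.326196i
Y_3^{m'}(θ=1.4336,φ=5.5206) and Σ D·Y over m':
  (+0.0725+0.0593i)·(-0.2665+0.3057i)  (+0.1016+0.2847i)·(+0.0063+0.1370i)  (-0.1025+0.5058i)·(-0.2098-0.2005i)  (-0.2574+0.2804i)·(-0.1483+0.0000i)  (+0.2150-0.0631i)·(+0.2098-0.2005i)  (+0.4654+0.1224i)·(+0.0063-0.1370i)  (-0.3169-0.3262i)·(+0.2665+0.3057i)
Y_3^-1(R⁻¹ n̂) = +0.152691-0.408265i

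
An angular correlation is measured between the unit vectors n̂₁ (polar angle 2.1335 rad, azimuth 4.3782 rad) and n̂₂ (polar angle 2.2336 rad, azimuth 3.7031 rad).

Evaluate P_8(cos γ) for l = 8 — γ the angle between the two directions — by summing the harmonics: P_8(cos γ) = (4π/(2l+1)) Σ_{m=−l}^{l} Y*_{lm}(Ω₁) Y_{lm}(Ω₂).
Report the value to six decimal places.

-0.265152

Addition theorem: P_8(cos γ) = (4π/17) Σ_m Y*_{lm}(Ω₁) Y_{lm}(Ω₂), m = −8…8:
  m=-8: Y*=-0.12049 - 0.06091j  Y=-0.01679 + 0.07498j  product 0.00659 - 0.00801j
  m=-7: Y*=-0.24489 + 0.23676j  Y=-0.16904 + 0.17025j  product 0.00109 - 0.08171j
  m=-6: Y*=0.18959 + 0.40870j  Y=-0.41170 + 0.09529j  product -0.11700 - 0.15020j
  m=-5: Y*=0.23709 - 0.02382j  Y=-0.38548 - 0.13379j  product -0.09458 - 0.02254j
  m=-4: Y*=-0.04557 + 0.19113j  Y=-0.03871 - 0.04833j  product 0.01100 - 0.00520j
  m=-3: Y*=0.29485 + 0.18826j  Y=0.03744 + 0.32781j  product -0.05067 + 0.10370j
  m=-2: Y*=-0.01914 + 0.01511j  Y=-0.10792 + 0.22468j  product -0.00133 - 0.00593j
  m=-1: Y*=0.11383 + 0.32784j  Y=0.19244 - 0.12106j  product 0.06159 + 0.04931j
  m=+0: Y*=0.02755 + 0.00000j  Y=0.28760 + 0.00000j  product 0.00792 + 0.00000j
  m=+1: Y*=-0.11383 + 0.32784j  Y=-0.19244 - 0.12106j  product 0.06159 - 0.04931j
  m=+2: Y*=-0.01914 - 0.01511j  Y=-0.10792 - 0.22468j  product -0.00133 + 0.00593j
  m=+3: Y*=-0.29485 + 0.18826j  Y=-0.03744 + 0.32781j  product -0.05067 - 0.10370j
  m=+4: Y*=-0.04557 - 0.19113j  Y=-0.03871 + 0.04833j  product 0.01100 + 0.00520j
  m=+5: Y*=-0.23709 - 0.02382j  Y=0.38548 - 0.13379j  product -0.09458 + 0.02254j
  m=+6: Y*=0.18959 - 0.40870j  Y=-0.41170 - 0.09529j  product -0.11700 + 0.15020j
  m=+7: Y*=0.24489 + 0.23676j  Y=0.16904 + 0.17025j  product 0.00109 + 0.08171j
  m=+8: Y*=-0.12049 + 0.06091j  Y=-0.01679 - 0.07498j  product 0.00659 + 0.00801j
Total Σ_m = -0.35870 - 0.00000j. Multiply by 0.739198: -0.26515 - 0.00000j. P_8(cos γ) = -0.265152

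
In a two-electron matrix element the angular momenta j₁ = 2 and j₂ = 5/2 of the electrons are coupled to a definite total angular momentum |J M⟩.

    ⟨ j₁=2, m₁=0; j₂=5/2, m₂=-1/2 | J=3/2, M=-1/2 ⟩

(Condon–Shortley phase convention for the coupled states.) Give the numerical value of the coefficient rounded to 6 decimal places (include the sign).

√[4·3!1!2!/7! · 2!2!2!3!1!2!] = √(32/35)
  +(−1)^1/∏(1,2,1,1,0,1)! = -1/2  (running -1/2)
  +(−1)^2/∏(2,1,0,0,1,2)! = 1/4  (running -1/4)
⟨..|..⟩ = √(32/35)·(-1/4) = -0.239046

−√(2/35) ≈ -0.239046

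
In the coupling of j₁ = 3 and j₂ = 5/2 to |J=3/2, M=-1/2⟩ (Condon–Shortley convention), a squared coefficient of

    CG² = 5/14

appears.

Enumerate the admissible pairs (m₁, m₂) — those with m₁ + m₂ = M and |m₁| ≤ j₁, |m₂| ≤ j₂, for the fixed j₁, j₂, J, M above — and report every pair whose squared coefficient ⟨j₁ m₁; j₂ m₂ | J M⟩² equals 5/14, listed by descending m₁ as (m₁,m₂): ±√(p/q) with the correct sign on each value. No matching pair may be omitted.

Admissible pairs with m₁+m₂ = M = -1/2: (-3,5/2), (-2,3/2), (-1,1/2), (0,-1/2), (1,-3/2), (2,-5/2)
  (m₁,m₂)=(2,-5/2): CG² = 5/21, CG = +√(5/21)
  (m₁,m₂)=(1,-3/2): CG² = 7/30, CG = −√(7/30)
  (m₁,m₂)=(0,-1/2): CG² = 4/35, CG = +√(4/35)
  (m₁,m₂)=(-1,1/2): CG² = 1/105, CG = −√(1/105)
  (m₁,m₂)=(-2,3/2): CG² = 1/21, CG = −√(1/21)
  (m₁,m₂)=(-3,5/2): CG² = 5/14, CG = +√(5/14)   ← matches the target
Pairs with CG² = 5/14: (-3,5/2): +√(5/14)

(-3,5/2): +√(5/14)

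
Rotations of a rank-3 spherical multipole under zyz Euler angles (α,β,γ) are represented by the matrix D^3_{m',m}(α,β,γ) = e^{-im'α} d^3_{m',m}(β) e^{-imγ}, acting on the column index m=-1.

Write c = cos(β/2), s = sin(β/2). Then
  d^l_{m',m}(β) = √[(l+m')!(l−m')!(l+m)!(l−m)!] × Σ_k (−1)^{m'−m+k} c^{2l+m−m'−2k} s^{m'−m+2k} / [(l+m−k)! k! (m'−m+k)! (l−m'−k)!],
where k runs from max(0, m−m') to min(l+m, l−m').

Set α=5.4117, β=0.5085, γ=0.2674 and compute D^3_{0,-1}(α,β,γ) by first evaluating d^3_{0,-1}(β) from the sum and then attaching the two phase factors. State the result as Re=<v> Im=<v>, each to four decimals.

Re=-0.5723 Im=-0.1568

First d^3_{0,-1}(β=0.5085), then the phase factors e^{-i(0)α} and e^{-i(-1)γ}:
Half-angle: c=0.967852, s=0.251520. N=√(6·6·2·24)=41.569219
The bounds max(0,m−m')=0 and min(l+m,l−m')=2 give 3 terms
  k=0: (−1)^1·41.5692/(12)·0.9679^5·0.2515^1 = -0.739959
  k=1: (−1)^2·41.5692/(4)·0.9679^3·0.2515^3 = +0.149918
  k=2: (−1)^3·41.5692/(12)·0.9679^1·0.2515^5 = -0.003375
d^3_{0,-1}(0.5085) = -0.739959 +0.149918 -0.003375 = -0.593416
D = (+1.000000+0.000000i)·(-0.593416)·(+0.964461+0.264225i) = -0.572326-0.156795i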